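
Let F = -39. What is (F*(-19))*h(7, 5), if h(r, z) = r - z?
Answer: 1482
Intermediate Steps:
(F*(-19))*h(7, 5) = (-39*(-19))*(7 - 1*5) = 741*(7 - 5) = 741*2 = 1482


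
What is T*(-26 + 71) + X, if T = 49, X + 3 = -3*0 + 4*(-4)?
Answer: 2186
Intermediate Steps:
X = -19 (X = -3 + (-3*0 + 4*(-4)) = -3 + (0 - 16) = -3 - 16 = -19)
T*(-26 + 71) + X = 49*(-26 + 71) - 19 = 49*45 - 19 = 2205 - 19 = 2186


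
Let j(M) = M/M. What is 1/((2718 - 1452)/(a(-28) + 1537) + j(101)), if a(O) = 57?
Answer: 797/1430 ≈ 0.55734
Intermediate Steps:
j(M) = 1
1/((2718 - 1452)/(a(-28) + 1537) + j(101)) = 1/((2718 - 1452)/(57 + 1537) + 1) = 1/(1266/1594 + 1) = 1/(1266*(1/1594) + 1) = 1/(633/797 + 1) = 1/(1430/797) = 797/1430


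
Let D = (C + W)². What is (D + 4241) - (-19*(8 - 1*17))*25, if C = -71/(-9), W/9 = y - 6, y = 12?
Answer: 307495/81 ≈ 3796.2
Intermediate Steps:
W = 54 (W = 9*(12 - 6) = 9*6 = 54)
C = 71/9 (C = -71*(-⅑) = 71/9 ≈ 7.8889)
D = 310249/81 (D = (71/9 + 54)² = (557/9)² = 310249/81 ≈ 3830.2)
(D + 4241) - (-19*(8 - 1*17))*25 = (310249/81 + 4241) - (-19*(8 - 1*17))*25 = 653770/81 - (-19*(8 - 17))*25 = 653770/81 - (-19*(-9))*25 = 653770/81 - 171*25 = 653770/81 - 1*4275 = 653770/81 - 4275 = 307495/81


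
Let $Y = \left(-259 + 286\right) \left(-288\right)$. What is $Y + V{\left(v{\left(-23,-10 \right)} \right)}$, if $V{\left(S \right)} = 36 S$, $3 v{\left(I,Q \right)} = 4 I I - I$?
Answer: $17892$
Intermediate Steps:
$v{\left(I,Q \right)} = - \frac{I}{3} + \frac{4 I^{2}}{3}$ ($v{\left(I,Q \right)} = \frac{4 I I - I}{3} = \frac{4 I^{2} - I}{3} = \frac{- I + 4 I^{2}}{3} = - \frac{I}{3} + \frac{4 I^{2}}{3}$)
$Y = -7776$ ($Y = 27 \left(-288\right) = -7776$)
$Y + V{\left(v{\left(-23,-10 \right)} \right)} = -7776 + 36 \cdot \frac{1}{3} \left(-23\right) \left(-1 + 4 \left(-23\right)\right) = -7776 + 36 \cdot \frac{1}{3} \left(-23\right) \left(-1 - 92\right) = -7776 + 36 \cdot \frac{1}{3} \left(-23\right) \left(-93\right) = -7776 + 36 \cdot 713 = -7776 + 25668 = 17892$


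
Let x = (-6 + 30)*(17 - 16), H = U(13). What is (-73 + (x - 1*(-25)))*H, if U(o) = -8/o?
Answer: 192/13 ≈ 14.769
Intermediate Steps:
H = -8/13 ≈ -0.61539
x = 24 (x = 24*1 = 24)
(-73 + (x - 1*(-25)))*H = (-73 + (24 - 1*(-25)))*(-8/13) = (-73 + (24 + 25))*(-8/13) = (-73 + 49)*(-8/13) = -24*(-8/13) = 192/13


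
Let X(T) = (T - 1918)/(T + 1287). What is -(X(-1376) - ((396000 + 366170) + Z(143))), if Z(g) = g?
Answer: 67842563/89 ≈ 7.6228e+5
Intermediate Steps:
X(T) = (-1918 + T)/(1287 + T)
-(X(-1376) - ((396000 + 366170) + Z(143))) = -((-1918 - 1376)/(1287 - 1376) - ((396000 + 366170) + 143)) = -(-3294/(-89) - (762170 + 143)) = -(-1/89*(-3294) - 1*762313) = -(3294/89 - 762313) = -1*(-67842563/89) = 67842563/89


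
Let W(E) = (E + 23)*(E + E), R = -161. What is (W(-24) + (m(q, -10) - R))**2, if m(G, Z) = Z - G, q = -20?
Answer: 47961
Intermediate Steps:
W(E) = 2*E*(23 + E) (W(E) = (23 + E)*(2*E) = 2*E*(23 + E))
(W(-24) + (m(q, -10) - R))**2 = (2*(-24)*(23 - 24) + ((-10 - 1*(-20)) - 1*(-161)))**2 = (2*(-24)*(-1) + ((-10 + 20) + 161))**2 = (48 + (10 + 161))**2 = (48 + 171)**2 = 219**2 = 47961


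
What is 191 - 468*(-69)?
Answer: 32483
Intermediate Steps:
191 - 468*(-69) = 191 + 32292 = 32483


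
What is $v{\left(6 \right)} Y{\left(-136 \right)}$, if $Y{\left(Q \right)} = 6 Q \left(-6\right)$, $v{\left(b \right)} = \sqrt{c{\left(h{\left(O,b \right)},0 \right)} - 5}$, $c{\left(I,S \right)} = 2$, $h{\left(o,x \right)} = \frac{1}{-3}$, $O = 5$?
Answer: $4896 i \sqrt{3} \approx 8480.1 i$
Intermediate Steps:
$h{\left(o,x \right)} = - \frac{1}{3}$
$v{\left(b \right)} = i \sqrt{3}$ ($v{\left(b \right)} = \sqrt{2 - 5} = \sqrt{-3} = i \sqrt{3}$)
$Y{\left(Q \right)} = - 36 Q$
$v{\left(6 \right)} Y{\left(-136 \right)} = i \sqrt{3} \left(\left(-36\right) \left(-136\right)\right) = i \sqrt{3} \cdot 4896 = 4896 i \sqrt{3}$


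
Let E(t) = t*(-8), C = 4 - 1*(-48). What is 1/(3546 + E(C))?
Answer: 1/3130 ≈ 0.00031949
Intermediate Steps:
C = 52 (C = 4 + 48 = 52)
E(t) = -8*t
1/(3546 + E(C)) = 1/(3546 - 8*52) = 1/(3546 - 416) = 1/3130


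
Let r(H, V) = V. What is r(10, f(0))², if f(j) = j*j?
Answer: 0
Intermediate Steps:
f(j) = j²
r(10, f(0))² = (0²)² = 0² = 0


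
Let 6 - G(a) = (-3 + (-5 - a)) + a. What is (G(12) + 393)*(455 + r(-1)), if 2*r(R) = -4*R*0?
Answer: 185185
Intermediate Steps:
G(a) = 14 (G(a) = 6 - ((-3 + (-5 - a)) + a) = 6 - ((-8 - a) + a) = 6 - 1*(-8) = 6 + 8 = 14)
r(R) = 0 (r(R) = (-4*R*0)/2 = (½)*0 = 0)
(G(12) + 393)*(455 + r(-1)) = (14 + 393)*(455 + 0) = 407*455 = 185185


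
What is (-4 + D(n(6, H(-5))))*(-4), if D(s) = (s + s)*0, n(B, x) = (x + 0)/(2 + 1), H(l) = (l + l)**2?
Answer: 16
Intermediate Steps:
H(l) = 4*l**2 (H(l) = (2*l)**2 = 4*l**2)
n(B, x) = x/3
D(s) = 0 (D(s) = (2*s)*0 = 0)
(-4 + D(n(6, H(-5))))*(-4) = (-4 + 0)*(-4) = -4*(-4) = 16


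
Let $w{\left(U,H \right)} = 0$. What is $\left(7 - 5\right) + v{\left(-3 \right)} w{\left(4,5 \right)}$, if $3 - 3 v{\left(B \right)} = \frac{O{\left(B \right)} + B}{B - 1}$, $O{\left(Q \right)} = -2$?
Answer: $2$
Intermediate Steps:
$v{\left(B \right)} = 1 - \frac{-2 + B}{3 \left(-1 + B\right)}$ ($v{\left(B \right)} = 1 - \frac{\left(-2 + B\right) \frac{1}{B - 1}}{3} = 1 - \frac{\left(-2 + B\right) \frac{1}{-1 + B}}{3} = 1 - \frac{\frac{1}{-1 + B} \left(-2 + B\right)}{3} = 1 - \frac{-2 + B}{3 \left(-1 + B\right)}$)
$\left(7 - 5\right) + v{\left(-3 \right)} w{\left(4,5 \right)} = \left(7 - 5\right) + \frac{-1 + 2 \left(-3\right)}{3 \left(-1 - 3\right)} 0 = 2 + \frac{-1 - 6}{3 \left(-4\right)} 0 = 2 + \frac{1}{3} \left(- \frac{1}{4}\right) \left(-7\right) 0 = 2 + \frac{7}{12} \cdot 0 = 2 + 0 = 2$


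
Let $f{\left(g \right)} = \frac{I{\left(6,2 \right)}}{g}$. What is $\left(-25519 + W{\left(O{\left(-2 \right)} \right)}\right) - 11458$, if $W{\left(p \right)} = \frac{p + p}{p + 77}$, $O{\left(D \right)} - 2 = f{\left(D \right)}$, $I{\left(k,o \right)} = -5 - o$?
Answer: $- \frac{554653}{15} \approx -36977.0$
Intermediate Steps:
$f{\left(g \right)} = - \frac{7}{g}$ ($f{\left(g \right)} = \frac{-5 - 2}{g} = - \frac{7}{g}$)
$O{\left(D \right)} = 2 - \frac{7}{D}$
$W{\left(p \right)} = \frac{2 p}{77 + p}$
$\left(-25519 + W{\left(O{\left(-2 \right)} \right)}\right) - 11458 = \left(-25519 + \frac{2 \left(2 - \frac{7}{-2}\right)}{77 - \left(-2 + \frac{7}{-2}\right)}\right) - 11458 = \left(-25519 + \frac{2 \left(2 - - \frac{7}{2}\right)}{77 + \left(2 - - \frac{7}{2}\right)}\right) - 11458 = \left(-25519 + \frac{2 \left(2 + \frac{7}{2}\right)}{77 + \left(2 + \frac{7}{2}\right)}\right) - 11458 = \left(-25519 + 2 \cdot \frac{11}{2} \frac{1}{77 + \frac{11}{2}}\right) - 11458 = \left(-25519 + 2 \cdot \frac{11}{2} \frac{1}{\frac{165}{2}}\right) - 11458 = \left(-25519 + 2 \cdot \frac{11}{2} \cdot \frac{2}{165}\right) - 11458 = \left(-25519 + \frac{2}{15}\right) - 11458 = - \frac{382783}{15} - 11458 = - \frac{554653}{15}$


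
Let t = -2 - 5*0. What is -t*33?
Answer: 66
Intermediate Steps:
t = -2 (t = -2 + 0 = -2)
-t*33 = -1*(-2)*33 = 2*33 = 66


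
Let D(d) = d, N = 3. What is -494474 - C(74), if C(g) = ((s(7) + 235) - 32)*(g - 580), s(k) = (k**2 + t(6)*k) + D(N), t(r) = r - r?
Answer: -365444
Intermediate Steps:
t(r) = 0
s(k) = 3 + k**2 (s(k) = (k**2 + 0*k) + 3 = (k**2 + 0) + 3 = k**2 + 3 = 3 + k**2)
C(g) = -147900 + 255*g (C(g) = (((3 + 7**2) + 235) - 32)*(g - 580) = (((3 + 49) + 235) - 32)*(-580 + g) = ((52 + 235) - 32)*(-580 + g) = (287 - 32)*(-580 + g) = 255*(-580 + g) = -147900 + 255*g)
-494474 - C(74) = -494474 - (-147900 + 255*74) = -494474 - (-147900 + 18870) = -494474 - 1*(-129030) = -494474 + 129030 = -365444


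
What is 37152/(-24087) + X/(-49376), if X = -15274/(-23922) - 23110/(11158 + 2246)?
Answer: -16338843616274533/10593220723356096 ≈ -1.5424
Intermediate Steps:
X = -29008727/26720874 (X = -15274*(-1/23922) - 23110/13404 = 7637/11961 - 23110*1/13404 = 7637/11961 - 11555/6702 = -29008727/26720874 ≈ -1.0856)
37152/(-24087) + X/(-49376) = 37152/(-24087) - 29008727/26720874/(-49376) = 37152*(-1/24087) - 29008727/26720874*(-1/49376) = -12384/8029 + 29008727/1319369874624 = -16338843616274533/10593220723356096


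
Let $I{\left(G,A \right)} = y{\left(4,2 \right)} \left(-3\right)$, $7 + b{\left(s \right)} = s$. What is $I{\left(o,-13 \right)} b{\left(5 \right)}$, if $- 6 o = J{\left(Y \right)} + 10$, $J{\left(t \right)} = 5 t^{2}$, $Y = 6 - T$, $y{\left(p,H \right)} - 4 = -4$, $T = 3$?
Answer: $0$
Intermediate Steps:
$y{\left(p,H \right)} = 0$ ($y{\left(p,H \right)} = 4 - 4 = 0$)
$b{\left(s \right)} = -7 + s$
$Y = 3$ ($Y = 6 - 3 = 3$)
$o = - \frac{55}{6}$ ($o = - \frac{5 \cdot 3^{2} + 10}{6} = - \frac{5 \cdot 9 + 10}{6} = - \frac{45 + 10}{6} = \left(- \frac{1}{6}\right) 55 = - \frac{55}{6} \approx -9.1667$)
$I{\left(G,A \right)} = 0$ ($I{\left(G,A \right)} = 0 \left(-3\right) = 0$)
$I{\left(o,-13 \right)} b{\left(5 \right)} = 0 \left(-7 + 5\right) = 0 \left(-2\right) = 0$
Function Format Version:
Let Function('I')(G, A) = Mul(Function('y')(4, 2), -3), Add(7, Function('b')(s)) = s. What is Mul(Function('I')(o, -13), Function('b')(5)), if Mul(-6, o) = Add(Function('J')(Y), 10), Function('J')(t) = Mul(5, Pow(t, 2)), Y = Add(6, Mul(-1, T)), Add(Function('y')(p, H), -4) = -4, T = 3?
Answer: 0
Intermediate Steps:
Function('y')(p, H) = 0 (Function('y')(p, H) = Add(4, -4) = 0)
Function('b')(s) = Add(-7, s)
Y = 3 (Y = Add(6, Mul(-1, 3)) = Add(6, -3) = 3)
o = Rational(-55, 6) (o = Mul(Rational(-1, 6), Add(Mul(5, Pow(3, 2)), 10)) = Mul(Rational(-1, 6), Add(Mul(5, 9), 10)) = Mul(Rational(-1, 6), Add(45, 10)) = Mul(Rational(-1, 6), 55) = Rational(-55, 6) ≈ -9.1667)
Function('I')(G, A) = 0 (Function('I')(G, A) = Mul(0, -3) = 0)
Mul(Function('I')(o, -13), Function('b')(5)) = Mul(0, Add(-7, 5)) = Mul(0, -2) = 0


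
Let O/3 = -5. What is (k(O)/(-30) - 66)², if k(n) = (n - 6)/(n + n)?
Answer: 392317249/90000 ≈ 4359.1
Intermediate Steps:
O = -15 (O = 3*(-5) = -15)
k(n) = (-6 + n)/(2*n) (k(n) = (-6 + n)/((2*n)) = (-6 + n)*(1/(2*n)) = (-6 + n)/(2*n))
(k(O)/(-30) - 66)² = (((½)*(-6 - 15)/(-15))/(-30) - 66)² = (((½)*(-1/15)*(-21))*(-1/30) - 66)² = ((7/10)*(-1/30) - 66)² = (-7/300 - 66)² = (-19807/300)² = 392317249/90000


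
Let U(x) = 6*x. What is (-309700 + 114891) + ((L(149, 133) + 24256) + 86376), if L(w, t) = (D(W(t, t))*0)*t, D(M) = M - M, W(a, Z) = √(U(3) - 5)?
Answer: -84177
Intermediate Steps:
W(a, Z) = √13 (W(a, Z) = √(6*3 - 5) = √(18 - 5) = √13)
D(M) = 0
L(w, t) = 0 (L(w, t) = (0*0)*t = 0*t = 0)
(-309700 + 114891) + ((L(149, 133) + 24256) + 86376) = (-309700 + 114891) + ((0 + 24256) + 86376) = -194809 + (24256 + 86376) = -194809 + 110632 = -84177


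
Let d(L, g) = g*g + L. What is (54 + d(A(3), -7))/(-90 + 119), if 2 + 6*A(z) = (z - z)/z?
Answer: 308/87 ≈ 3.5402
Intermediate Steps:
A(z) = -⅓ (A(z) = -⅓ + ((z - z)/z)/6 = -⅓ + (0/z)/6 = -⅓ + (⅙)*0 = -⅓ + 0 = -⅓)
d(L, g) = L + g² (d(L, g) = g² + L = L + g²)
(54 + d(A(3), -7))/(-90 + 119) = (54 + (-⅓ + (-7)²))/(-90 + 119) = (54 + (-⅓ + 49))/29 = (54 + 146/3)/29 = (1/29)*(308/3) = 308/87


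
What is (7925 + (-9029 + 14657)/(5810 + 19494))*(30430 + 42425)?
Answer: 3652582292235/6326 ≈ 5.7739e+8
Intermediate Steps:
(7925 + (-9029 + 14657)/(5810 + 19494))*(30430 + 42425) = (7925 + 5628/25304)*72855 = (7925 + 5628*(1/25304))*72855 = (7925 + 1407/6326)*72855 = (50134957/6326)*72855 = 3652582292235/6326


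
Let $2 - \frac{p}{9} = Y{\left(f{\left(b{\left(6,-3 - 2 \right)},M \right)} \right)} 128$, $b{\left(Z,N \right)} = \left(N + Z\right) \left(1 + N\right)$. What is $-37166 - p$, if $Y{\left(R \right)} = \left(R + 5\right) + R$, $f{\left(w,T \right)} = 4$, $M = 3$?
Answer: $-22208$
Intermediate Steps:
$b{\left(Z,N \right)} = \left(1 + N\right) \left(N + Z\right)$
$Y{\left(R \right)} = 5 + 2 R$ ($Y{\left(R \right)} = \left(5 + R\right) + R = 5 + 2 R$)
$p = -14958$ ($p = 18 - 9 \left(5 + 2 \cdot 4\right) 128 = 18 - 9 \left(5 + 8\right) 128 = 18 - 9 \cdot 13 \cdot 128 = 18 - 14976 = -14958$)
$-37166 - p = -37166 - -14958 = -37166 + 14958 = -22208$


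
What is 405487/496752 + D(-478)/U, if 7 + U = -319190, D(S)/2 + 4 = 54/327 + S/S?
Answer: 45657613243/55932784944 ≈ 0.81629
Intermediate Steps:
D(S) = -618/109 (D(S) = -8 + 2*(54/327 + S/S) = -8 + 2*(54*(1/327) + 1) = -8 + 2*(18/109 + 1) = -8 + 2*(127/109) = -8 + 254/109 = -618/109)
U = -319197 (U = -7 - 319190 = -319197)
405487/496752 + D(-478)/U = 405487/496752 - 618/109/(-319197) = 405487*(1/496752) - 618/109*(-1/319197) = 405487/496752 + 2/112597 = 45657613243/55932784944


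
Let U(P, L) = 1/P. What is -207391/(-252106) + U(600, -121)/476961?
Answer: 29675225751353/36073418959800 ≈ 0.82263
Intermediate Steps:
-207391/(-252106) + U(600, -121)/476961 = -207391/(-252106) + 1/(600*476961) = -207391*(-1/252106) + (1/600)*(1/476961) = 207391/252106 + 1/286176600 = 29675225751353/36073418959800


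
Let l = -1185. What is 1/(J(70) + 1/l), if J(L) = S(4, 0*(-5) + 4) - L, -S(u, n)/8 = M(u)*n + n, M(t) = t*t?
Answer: -1185/727591 ≈ -0.0016287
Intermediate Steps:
M(t) = t**2
S(u, n) = -8*n - 8*n*u**2 (S(u, n) = -8*(u**2*n + n) = -8*(n*u**2 + n) = -8*(n + n*u**2) = -8*n - 8*n*u**2)
J(L) = -544 - L (J(L) = -8*(0*(-5) + 4)*(1 + 4**2) - L = -8*(0 + 4)*(1 + 16) - L = -8*4*17 - L = -544 - L)
1/(J(70) + 1/l) = 1/((-544 - 1*70) + 1/(-1185)) = 1/((-544 - 70) - 1/1185) = 1/(-614 - 1/1185) = 1/(-727591/1185) = -1185/727591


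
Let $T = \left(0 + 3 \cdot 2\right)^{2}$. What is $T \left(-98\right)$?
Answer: $-3528$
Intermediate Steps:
$T = 36$ ($T = \left(0 + 6\right)^{2} = 6^{2} = 36$)
$T \left(-98\right) = 36 \left(-98\right) = -3528$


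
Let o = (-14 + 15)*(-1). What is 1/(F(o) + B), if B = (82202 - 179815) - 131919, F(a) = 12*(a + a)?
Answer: -1/229556 ≈ -4.3562e-6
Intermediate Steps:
o = -1 (o = 1*(-1) = -1)
F(a) = 24*a (F(a) = 12*(2*a) = 24*a)
B = -229532 (B = -97613 - 131919 = -229532)
1/(F(o) + B) = 1/(24*(-1) - 229532) = 1/(-24 - 229532) = 1/(-229556) = -1/229556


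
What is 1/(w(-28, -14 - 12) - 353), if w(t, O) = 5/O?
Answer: -26/9183 ≈ -0.0028313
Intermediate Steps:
1/(w(-28, -14 - 12) - 353) = 1/(5/(-14 - 12) - 353) = 1/(5/(-26) - 353) = 1/(5*(-1/26) - 353) = 1/(-5/26 - 353) = 1/(-9183/26) = -26/9183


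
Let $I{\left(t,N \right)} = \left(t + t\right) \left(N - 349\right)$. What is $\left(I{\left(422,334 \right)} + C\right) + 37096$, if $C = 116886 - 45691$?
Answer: $95631$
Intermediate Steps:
$C = 71195$ ($C = 116886 - 45691 = 71195$)
$I{\left(t,N \right)} = 2 t \left(-349 + N\right)$
$\left(I{\left(422,334 \right)} + C\right) + 37096 = \left(2 \cdot 422 \left(-349 + 334\right) + 71195\right) + 37096 = \left(2 \cdot 422 \left(-15\right) + 71195\right) + 37096 = \left(-12660 + 71195\right) + 37096 = 58535 + 37096 = 95631$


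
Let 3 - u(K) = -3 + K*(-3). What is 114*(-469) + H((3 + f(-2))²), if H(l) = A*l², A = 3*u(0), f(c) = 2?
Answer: -42216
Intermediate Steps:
u(K) = 6 + 3*K (u(K) = 3 - (-3 + K*(-3)) = 3 - (-3 - 3*K) = 3 + (3 + 3*K) = 6 + 3*K)
A = 18 (A = 3*(6 + 3*0) = 3*(6 + 0) = 3*6 = 18)
H(l) = 18*l²
114*(-469) + H((3 + f(-2))²) = 114*(-469) + 18*((3 + 2)²)² = -53466 + 18*(5²)² = -53466 + 18*25² = -53466 + 18*625 = -53466 + 11250 = -42216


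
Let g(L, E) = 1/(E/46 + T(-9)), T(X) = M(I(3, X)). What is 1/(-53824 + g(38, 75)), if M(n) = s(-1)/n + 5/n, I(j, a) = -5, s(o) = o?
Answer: -191/10280154 ≈ -1.8579e-5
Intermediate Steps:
M(n) = 4/n (M(n) = -1/n + 5/n = 4/n)
T(X) = -⅘ (T(X) = 4/(-5) = 4*(-⅕) = -⅘)
g(L, E) = 1/(-⅘ + E/46) (g(L, E) = 1/(E/46 - ⅘) = 1/(-⅘ + E/46))
1/(-53824 + g(38, 75)) = 1/(-53824 + 230/(-184 + 5*75)) = 1/(-53824 + 230/(-184 + 375)) = 1/(-53824 + 230/191) = 1/(-10280154/191) = -191/10280154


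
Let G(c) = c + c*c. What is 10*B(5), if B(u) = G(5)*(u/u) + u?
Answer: 350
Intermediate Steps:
G(c) = c + c**2
B(u) = 30 + u (B(u) = (5*(1 + 5))*(u/u) + u = (5*6)*1 + u = 30*1 + u = 30 + u)
10*B(5) = 10*(30 + 5) = 10*35 = 350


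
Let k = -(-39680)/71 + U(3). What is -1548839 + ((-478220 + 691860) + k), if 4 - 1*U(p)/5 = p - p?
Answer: -94758029/71 ≈ -1.3346e+6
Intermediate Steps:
U(p) = 20 (U(p) = 20 - 5*(p - p) = 20 - 5*0 = 20 + 0 = 20)
k = 41100/71 (k = -(-39680)/71 + 20 = -256*(-155/71) + 20 = 39680/71 + 20 = 41100/71 ≈ 578.87)
-1548839 + ((-478220 + 691860) + k) = -1548839 + ((-478220 + 691860) + 41100/71) = -1548839 + (213640 + 41100/71) = -1548839 + 15209540/71 = -94758029/71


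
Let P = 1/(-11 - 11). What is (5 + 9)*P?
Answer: -7/11 ≈ -0.63636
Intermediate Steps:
P = -1/22 (P = 1/(-22) = -1/22 ≈ -0.045455)
(5 + 9)*P = (5 + 9)*(-1/22) = 14*(-1/22) = -7/11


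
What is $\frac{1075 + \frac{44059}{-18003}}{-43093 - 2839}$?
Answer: $- \frac{9654583}{413456898} \approx -0.023351$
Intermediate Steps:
$\frac{1075 + \frac{44059}{-18003}}{-43093 - 2839} = \frac{1075 + 44059 \left(- \frac{1}{18003}\right)}{-45932} = \left(1075 - \frac{44059}{18003}\right) \left(- \frac{1}{45932}\right) = \frac{19309166}{18003} \left(- \frac{1}{45932}\right) = - \frac{9654583}{413456898}$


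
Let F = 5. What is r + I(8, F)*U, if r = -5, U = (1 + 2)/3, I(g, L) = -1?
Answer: -6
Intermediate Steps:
U = 1 (U = 3*(1/3) = 1)
r + I(8, F)*U = -5 - 1*1 = -5 - 1 = -6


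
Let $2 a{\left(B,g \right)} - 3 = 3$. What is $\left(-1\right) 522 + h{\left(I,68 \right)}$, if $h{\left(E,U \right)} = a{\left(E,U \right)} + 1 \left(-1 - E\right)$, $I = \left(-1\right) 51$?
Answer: $-469$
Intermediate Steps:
$a{\left(B,g \right)} = 3$ ($a{\left(B,g \right)} = \frac{3}{2} + \frac{1}{2} \cdot 3 = \frac{3}{2} + \frac{3}{2} = 3$)
$I = -51$
$h{\left(E,U \right)} = 2 - E$ ($h{\left(E,U \right)} = 3 + 1 \left(-1 - E\right) = 3 - \left(1 + E\right) = 2 - E$)
$\left(-1\right) 522 + h{\left(I,68 \right)} = \left(-1\right) 522 + \left(2 - -51\right) = -522 + \left(2 + 51\right) = -522 + 53 = -469$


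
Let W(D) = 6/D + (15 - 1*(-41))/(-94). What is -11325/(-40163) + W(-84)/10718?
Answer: 79851296743/283247308372 ≈ 0.28191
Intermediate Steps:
W(D) = -28/47 + 6/D (W(D) = 6/D + (15 + 41)*(-1/94) = 6/D + 56*(-1/94) = 6/D - 28/47 = -28/47 + 6/D)
-11325/(-40163) + W(-84)/10718 = -11325/(-40163) + (-28/47 + 6/(-84))/10718 = -11325*(-1/40163) + (-28/47 + 6*(-1/84))*(1/10718) = 11325/40163 + (-28/47 - 1/14)*(1/10718) = 11325/40163 - 439/658*1/10718 = 11325/40163 - 439/7052444 = 79851296743/283247308372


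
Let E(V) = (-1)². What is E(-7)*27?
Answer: 27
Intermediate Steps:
E(V) = 1
E(-7)*27 = 1*27 = 27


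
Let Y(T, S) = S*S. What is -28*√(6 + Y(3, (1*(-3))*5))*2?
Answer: -56*√231 ≈ -851.13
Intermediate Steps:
Y(T, S) = S²
-28*√(6 + Y(3, (1*(-3))*5))*2 = -28*√(6 + ((1*(-3))*5)²)*2 = -28*√(6 + (-3*5)²)*2 = -28*√(6 + (-15)²)*2 = -28*√(6 + 225)*2 = -28*√231*2 = -56*√231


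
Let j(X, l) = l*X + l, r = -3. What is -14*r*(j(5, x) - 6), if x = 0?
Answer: -252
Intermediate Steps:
j(X, l) = l + X*l (j(X, l) = X*l + l = l + X*l)
-14*r*(j(5, x) - 6) = -(-42)*(0*(1 + 5) - 6) = -(-42)*(0*6 - 6) = -(-42)*(0 - 6) = -(-42)*(-6) = -14*18 = -252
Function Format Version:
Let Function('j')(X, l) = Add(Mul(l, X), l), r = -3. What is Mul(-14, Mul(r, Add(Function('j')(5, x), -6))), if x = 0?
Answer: -252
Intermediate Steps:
Function('j')(X, l) = Add(l, Mul(X, l)) (Function('j')(X, l) = Add(Mul(X, l), l) = Add(l, Mul(X, l)))
Mul(-14, Mul(r, Add(Function('j')(5, x), -6))) = Mul(-14, Mul(-3, Add(Mul(0, Add(1, 5)), -6))) = Mul(-14, Mul(-3, Add(Mul(0, 6), -6))) = Mul(-14, Mul(-3, Add(0, -6))) = Mul(-14, Mul(-3, -6)) = Mul(-14, 18) = -252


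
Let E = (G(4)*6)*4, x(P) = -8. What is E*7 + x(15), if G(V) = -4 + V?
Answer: -8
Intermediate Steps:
E = 0 (E = ((-4 + 4)*6)*4 = (0*6)*4 = 0*4 = 0)
E*7 + x(15) = 0*7 - 8 = 0 - 8 = -8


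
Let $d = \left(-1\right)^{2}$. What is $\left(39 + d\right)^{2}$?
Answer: $1600$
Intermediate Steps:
$d = 1$
$\left(39 + d\right)^{2} = \left(39 + 1\right)^{2} = 40^{2} = 1600$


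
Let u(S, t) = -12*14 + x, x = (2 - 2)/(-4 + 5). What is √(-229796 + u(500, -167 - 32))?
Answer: 2*I*√57491 ≈ 479.55*I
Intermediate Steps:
x = 0 (x = 0/1 = 0*1 = 0)
u(S, t) = -168 (u(S, t) = -12*14 + 0 = -168 + 0 = -168)
√(-229796 + u(500, -167 - 32)) = √(-229796 - 168) = √(-229964) = 2*I*√57491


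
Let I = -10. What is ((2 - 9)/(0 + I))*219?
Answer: 1533/10 ≈ 153.30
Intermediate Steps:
((2 - 9)/(0 + I))*219 = ((2 - 9)/(0 - 10))*219 = -7/(-10)*219 = -7*(-1/10)*219 = (7/10)*219 = 1533/10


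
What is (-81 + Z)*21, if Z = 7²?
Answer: -672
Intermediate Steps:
Z = 49
(-81 + Z)*21 = (-81 + 49)*21 = -32*21 = -672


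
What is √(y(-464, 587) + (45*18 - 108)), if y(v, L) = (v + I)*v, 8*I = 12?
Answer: √215302 ≈ 464.01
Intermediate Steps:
I = 3/2 (I = (⅛)*12 = 3/2 ≈ 1.5000)
y(v, L) = v*(3/2 + v) (y(v, L) = (v + 3/2)*v = (3/2 + v)*v = v*(3/2 + v))
√(y(-464, 587) + (45*18 - 108)) = √((½)*(-464)*(3 + 2*(-464)) + (45*18 - 108)) = √((½)*(-464)*(3 - 928) + (810 - 108)) = √((½)*(-464)*(-925) + 702) = √(214600 + 702) = √215302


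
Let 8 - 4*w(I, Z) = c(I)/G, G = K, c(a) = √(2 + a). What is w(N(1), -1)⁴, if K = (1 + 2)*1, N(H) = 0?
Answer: (24 - √2)⁴/20736 ≈ 12.549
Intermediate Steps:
K = 3 (K = 3*1 = 3)
G = 3
w(I, Z) = 2 - √(2 + I)/12 (w(I, Z) = 2 - √(2 + I)/(4*3) = 2 - √(2 + I)/12)
w(N(1), -1)⁴ = (2 - √(2 + 0)/12)⁴ = (2 - √2/12)⁴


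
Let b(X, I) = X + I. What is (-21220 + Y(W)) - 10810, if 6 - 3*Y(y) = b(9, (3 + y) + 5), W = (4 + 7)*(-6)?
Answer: -96035/3 ≈ -32012.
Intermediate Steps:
W = -66 (W = 11*(-6) = -66)
b(X, I) = I + X
Y(y) = -11/3 - y/3 (Y(y) = 2 - (((3 + y) + 5) + 9)/3 = 2 - ((8 + y) + 9)/3 = 2 - (17 + y)/3 = 2 + (-17/3 - y/3) = -11/3 - y/3)
(-21220 + Y(W)) - 10810 = (-21220 + (-11/3 - ⅓*(-66))) - 10810 = (-21220 + (-11/3 + 22)) - 10810 = (-21220 + 55/3) - 10810 = -63605/3 - 10810 = -96035/3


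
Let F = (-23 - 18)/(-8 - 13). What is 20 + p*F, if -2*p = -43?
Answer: 2603/42 ≈ 61.976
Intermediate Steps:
p = 43/2 (p = -½*(-43) = 43/2 ≈ 21.500)
F = 41/21 (F = -41/(-21) = -41*(-1/21) = 41/21 ≈ 1.9524)
20 + p*F = 20 + (43/2)*(41/21) = 20 + 1763/42 = 2603/42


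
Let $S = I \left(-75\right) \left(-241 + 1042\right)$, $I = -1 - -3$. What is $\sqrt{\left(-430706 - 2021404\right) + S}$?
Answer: $2 i \sqrt{643065} \approx 1603.8 i$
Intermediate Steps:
$I = 2$ ($I = -1 + 3 = 2$)
$S = -120150$ ($S = 2 \left(-75\right) \left(-241 + 1042\right) = \left(-150\right) 801 = -120150$)
$\sqrt{\left(-430706 - 2021404\right) + S} = \sqrt{\left(-430706 - 2021404\right) - 120150} = \sqrt{-2452110 - 120150} = \sqrt{-2572260} = 2 i \sqrt{643065}$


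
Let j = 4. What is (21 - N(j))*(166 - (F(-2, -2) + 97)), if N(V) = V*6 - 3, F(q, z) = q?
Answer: 0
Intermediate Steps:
N(V) = -3 + 6*V (N(V) = 6*V - 3 = -3 + 6*V)
(21 - N(j))*(166 - (F(-2, -2) + 97)) = (21 - (-3 + 6*4))*(166 - (-2 + 97)) = (21 - (-3 + 24))*(166 - 1*95) = (21 - 1*21)*(166 - 95) = (21 - 21)*71 = 0*71 = 0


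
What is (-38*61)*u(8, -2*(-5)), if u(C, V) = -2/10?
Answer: 2318/5 ≈ 463.60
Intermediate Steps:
u(C, V) = -⅕ (u(C, V) = -2*⅒ = -⅕)
(-38*61)*u(8, -2*(-5)) = -38*61*(-⅕) = -2318*(-⅕) = 2318/5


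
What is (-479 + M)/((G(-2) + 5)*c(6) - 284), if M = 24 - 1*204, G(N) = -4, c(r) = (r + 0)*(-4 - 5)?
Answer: 659/338 ≈ 1.9497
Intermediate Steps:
c(r) = -9*r (c(r) = r*(-9) = -9*r)
M = -180 (M = 24 - 204 = -180)
(-479 + M)/((G(-2) + 5)*c(6) - 284) = (-479 - 180)/((-4 + 5)*(-9*6) - 284) = -659/(1*(-54) - 284) = -659/(-54 - 284) = -659/(-338) = -659*(-1/338) = 659/338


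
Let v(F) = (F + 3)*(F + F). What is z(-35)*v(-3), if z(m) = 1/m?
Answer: 0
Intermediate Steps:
v(F) = 2*F*(3 + F) (v(F) = (3 + F)*(2*F) = 2*F*(3 + F))
z(-35)*v(-3) = (2*(-3)*(3 - 3))/(-35) = -2*(-3)*0/35 = -1/35*0 = 0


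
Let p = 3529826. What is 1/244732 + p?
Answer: 863861376633/244732 ≈ 3.5298e+6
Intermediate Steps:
1/244732 + p = 1/244732 + 3529826 = 863861376633/244732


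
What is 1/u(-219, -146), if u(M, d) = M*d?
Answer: 1/31974 ≈ 3.1275e-5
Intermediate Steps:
1/u(-219, -146) = 1/(-219*(-146)) = 1/31974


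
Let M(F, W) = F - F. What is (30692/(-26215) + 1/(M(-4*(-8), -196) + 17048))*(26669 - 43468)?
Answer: 82144127157/4176760 ≈ 19667.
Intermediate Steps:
M(F, W) = 0
(30692/(-26215) + 1/(M(-4*(-8), -196) + 17048))*(26669 - 43468) = (30692/(-26215) + 1/(0 + 17048))*(26669 - 43468) = (30692*(-1/26215) + 1/17048)*(-16799) = (-30692/26215 + 1/17048)*(-16799) = -523211001/446913320*(-16799) = 82144127157/4176760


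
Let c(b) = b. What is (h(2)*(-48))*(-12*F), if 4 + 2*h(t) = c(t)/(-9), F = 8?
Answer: -9728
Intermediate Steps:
h(t) = -2 - t/18 (h(t) = -2 + (t/(-9))/2 = -2 + (t*(-⅑))/2 = -2 + (-t/9)/2 = -2 - t/18)
(h(2)*(-48))*(-12*F) = ((-2 - 1/18*2)*(-48))*(-12*8) = ((-2 - ⅑)*(-48))*(-96) = -19/9*(-48)*(-96) = (304/3)*(-96) = -9728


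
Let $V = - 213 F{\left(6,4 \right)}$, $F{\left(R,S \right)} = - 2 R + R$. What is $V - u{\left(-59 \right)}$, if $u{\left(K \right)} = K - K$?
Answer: $1278$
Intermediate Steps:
$F{\left(R,S \right)} = - R$
$V = 1278$ ($V = - 213 \left(\left(-1\right) 6\right) = \left(-213\right) \left(-6\right) = 1278$)
$u{\left(K \right)} = 0$
$V - u{\left(-59 \right)} = 1278 - 0 = 1278 + 0 = 1278$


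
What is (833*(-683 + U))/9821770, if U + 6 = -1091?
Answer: -21182/140311 ≈ -0.15096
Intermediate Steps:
U = -1097 (U = -6 - 1091 = -1097)
(833*(-683 + U))/9821770 = (833*(-683 - 1097))/9821770 = (833*(-1780))*(1/9821770) = -1482740*1/9821770 = -21182/140311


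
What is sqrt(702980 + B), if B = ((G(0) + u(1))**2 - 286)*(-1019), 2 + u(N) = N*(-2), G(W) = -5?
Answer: 25*sqrt(1459) ≈ 954.92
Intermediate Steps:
u(N) = -2 - 2*N (u(N) = -2 + N*(-2) = -2 - 2*N)
B = 208895 (B = ((-5 + (-2 - 2*1))**2 - 286)*(-1019) = ((-5 + (-2 - 2))**2 - 286)*(-1019) = ((-5 - 4)**2 - 286)*(-1019) = ((-9)**2 - 286)*(-1019) = (81 - 286)*(-1019) = -205*(-1019) = 208895)
sqrt(702980 + B) = sqrt(702980 + 208895) = sqrt(911875) = 25*sqrt(1459)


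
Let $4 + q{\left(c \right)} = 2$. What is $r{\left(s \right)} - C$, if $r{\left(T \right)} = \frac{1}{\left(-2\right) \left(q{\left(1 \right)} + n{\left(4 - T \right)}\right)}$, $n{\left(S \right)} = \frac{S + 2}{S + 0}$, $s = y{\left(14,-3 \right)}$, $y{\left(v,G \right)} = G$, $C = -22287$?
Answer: $\frac{222877}{10} \approx 22288.0$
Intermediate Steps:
$s = -3$
$n{\left(S \right)} = \frac{2 + S}{S}$
$q{\left(c \right)} = -2$ ($q{\left(c \right)} = -4 + 2 = -2$)
$r{\left(T \right)} = \frac{1}{4 - \frac{2 \left(6 - T\right)}{4 - T}}$ ($r{\left(T \right)} = \frac{1}{\left(-2\right) \left(-2 + \frac{2 - \left(-4 + T\right)}{4 - T}\right)} = \frac{1}{\left(-2\right) \left(-2 + \frac{6 - T}{4 - T}\right)} = \frac{1}{4 - \frac{2 \left(6 - T\right)}{4 - T}}$)
$r{\left(s \right)} - C = \frac{-4 - 3}{2 \left(-2 - 3\right)} - -22287 = \frac{1}{2} \frac{1}{-5} \left(-7\right) + 22287 = \frac{1}{2} \left(- \frac{1}{5}\right) \left(-7\right) + 22287 = \frac{7}{10} + 22287 = \frac{222877}{10}$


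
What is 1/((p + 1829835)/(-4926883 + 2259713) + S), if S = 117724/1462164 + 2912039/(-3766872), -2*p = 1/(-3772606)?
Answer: -3773466496560289045/5202141092062634303 ≈ -0.72537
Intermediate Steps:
p = 1/7545212 (p = -½/(-3772606) = -½*(-1/3772606) = 1/7545212 ≈ 1.3253e-7)
S = -5576648177/8052316712 (S = 117724*(1/1462164) + 2912039*(-1/3766872) = 1549/19239 - 2912039/3766872 = -5576648177/8052316712 ≈ -0.69255)
1/((p + 1829835)/(-4926883 + 2259713) + S) = 1/((1/7545212 + 1829835)/(-4926883 + 2259713) - 5576648177/8052316712) = 1/((13806493000021/7545212)/(-2667170) - 5576648177/8052316712) = 1/((13806493000021/7545212)*(-1/2667170) - 5576648177/8052316712) = 1/(-13806493000021/20124363090040 - 5576648177/8052316712) = 1/(-5202141092062634303/3773466496560289045) = -3773466496560289045/5202141092062634303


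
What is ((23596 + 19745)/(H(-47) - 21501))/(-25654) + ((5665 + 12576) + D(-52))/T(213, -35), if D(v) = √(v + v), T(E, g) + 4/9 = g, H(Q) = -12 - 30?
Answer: -1042877039297/2026435114 - 18*I*√26/319 ≈ -514.64 - 0.28772*I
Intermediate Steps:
H(Q) = -42
T(E, g) = -4/9 + g
D(v) = √2*√v (D(v) = √(2*v) = √2*√v)
((23596 + 19745)/(H(-47) - 21501))/(-25654) + ((5665 + 12576) + D(-52))/T(213, -35) = ((23596 + 19745)/(-42 - 21501))/(-25654) + ((5665 + 12576) + √2*√(-52))/(-4/9 - 35) = (43341/(-21543))*(-1/25654) + (18241 + √2*(2*I*√13))/(-319/9) = (43341*(-1/21543))*(-1/25654) + (18241 + 2*I*√26)*(-9/319) = -14447/7181*(-1/25654) + (-5661/11 - 18*I*√26/319) = 14447/184221374 + (-5661/11 - 18*I*√26/319) = -1042877039297/2026435114 - 18*I*√26/319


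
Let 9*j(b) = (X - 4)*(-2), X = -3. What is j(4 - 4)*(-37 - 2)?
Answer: -182/3 ≈ -60.667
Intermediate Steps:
j(b) = 14/9 (j(b) = ((-3 - 4)*(-2))/9 = (-7*(-2))/9 = (1/9)*14 = 14/9)
j(4 - 4)*(-37 - 2) = 14*(-37 - 2)/9 = (14/9)*(-39) = -182/3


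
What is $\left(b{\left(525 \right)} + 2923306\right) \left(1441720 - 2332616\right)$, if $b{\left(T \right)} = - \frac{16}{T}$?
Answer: $- \frac{1367289837388064}{525} \approx -2.6044 \cdot 10^{12}$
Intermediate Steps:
$\left(b{\left(525 \right)} + 2923306\right) \left(1441720 - 2332616\right) = \left(- \frac{16}{525} + 2923306\right) \left(1441720 - 2332616\right) = \left(\left(-16\right) \frac{1}{525} + 2923306\right) \left(-890896\right) = \left(- \frac{16}{525} + 2923306\right) \left(-890896\right) = \frac{1534735634}{525} \left(-890896\right) = - \frac{1367289837388064}{525}$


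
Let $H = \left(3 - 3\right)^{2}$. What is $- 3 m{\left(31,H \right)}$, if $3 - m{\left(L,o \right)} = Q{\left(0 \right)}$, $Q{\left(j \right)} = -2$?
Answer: $-15$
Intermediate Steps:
$H = 0$ ($H = 0^{2} = 0$)
$m{\left(L,o \right)} = 5$ ($m{\left(L,o \right)} = 3 - -2 = 3 + 2 = 5$)
$- 3 m{\left(31,H \right)} = \left(-3\right) 5 = -15$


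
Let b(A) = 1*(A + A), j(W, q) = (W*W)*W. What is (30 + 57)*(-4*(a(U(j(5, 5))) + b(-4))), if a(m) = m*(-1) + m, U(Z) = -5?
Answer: 2784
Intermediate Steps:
j(W, q) = W³ (j(W, q) = W²*W = W³)
a(m) = 0 (a(m) = -m + m = 0)
b(A) = 2*A (b(A) = 1*(2*A) = 2*A)
(30 + 57)*(-4*(a(U(j(5, 5))) + b(-4))) = (30 + 57)*(-4*(0 + 2*(-4))) = 87*(-4*(0 - 8)) = 87*(-4*(-8)) = 87*32 = 2784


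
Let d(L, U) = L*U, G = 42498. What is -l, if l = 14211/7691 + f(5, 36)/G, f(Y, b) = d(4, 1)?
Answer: -301984921/163426059 ≈ -1.8478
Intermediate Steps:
f(Y, b) = 4 (f(Y, b) = 4*1 = 4)
l = 301984921/163426059 (l = 14211/7691 + 4/42498 = 14211*(1/7691) + 4*(1/42498) = 14211/7691 + 2/21249 = 301984921/163426059 ≈ 1.8478)
-l = -1*301984921/163426059 = -301984921/163426059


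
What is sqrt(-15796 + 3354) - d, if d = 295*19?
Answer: -5605 + I*sqrt(12442) ≈ -5605.0 + 111.54*I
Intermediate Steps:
d = 5605
sqrt(-15796 + 3354) - d = sqrt(-15796 + 3354) - 1*5605 = sqrt(-12442) - 5605 = I*sqrt(12442) - 5605 = -5605 + I*sqrt(12442)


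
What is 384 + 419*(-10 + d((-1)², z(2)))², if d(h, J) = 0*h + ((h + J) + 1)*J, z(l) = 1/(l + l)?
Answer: 9651923/256 ≈ 37703.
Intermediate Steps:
z(l) = 1/(2*l)
d(h, J) = J*(1 + J + h) (d(h, J) = 0 + ((J + h) + 1)*J = 0 + (1 + J + h)*J = 0 + J*(1 + J + h) = J*(1 + J + h))
384 + 419*(-10 + d((-1)², z(2)))² = 384 + 419*(-10 + ((½)/2)*(1 + (½)/2 + (-1)²))² = 384 + 419*(-10 + ((½)*(½))*(1 + (½)*(½) + 1))² = 384 + 419*(-10 + (1 + ¼ + 1)/4)² = 384 + 419*(-10 + (¼)*(9/4))² = 384 + 419*(-10 + 9/16)² = 384 + 419*(-151/16)² = 384 + 419*(22801/256) = 384 + 9553619/256 = 9651923/256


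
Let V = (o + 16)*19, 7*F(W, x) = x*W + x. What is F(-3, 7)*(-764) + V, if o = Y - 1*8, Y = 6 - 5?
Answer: 1699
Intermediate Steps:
Y = 1
o = -7 (o = 1 - 1*8 = 1 - 8 = -7)
F(W, x) = x/7 + W*x/7 (F(W, x) = (x*W + x)/7 = (W*x + x)/7 = (x + W*x)/7 = x/7 + W*x/7)
V = 171 (V = (-7 + 16)*19 = 9*19 = 171)
F(-3, 7)*(-764) + V = ((⅐)*7*(1 - 3))*(-764) + 171 = ((⅐)*7*(-2))*(-764) + 171 = -2*(-764) + 171 = 1528 + 171 = 1699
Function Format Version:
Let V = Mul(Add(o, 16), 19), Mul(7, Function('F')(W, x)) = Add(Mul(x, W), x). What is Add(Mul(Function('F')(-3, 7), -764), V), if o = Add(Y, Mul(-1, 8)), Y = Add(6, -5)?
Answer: 1699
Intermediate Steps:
Y = 1
o = -7 (o = Add(1, Mul(-1, 8)) = Add(1, -8) = -7)
Function('F')(W, x) = Add(Mul(Rational(1, 7), x), Mul(Rational(1, 7), W, x)) (Function('F')(W, x) = Mul(Rational(1, 7), Add(Mul(x, W), x)) = Mul(Rational(1, 7), Add(Mul(W, x), x)) = Mul(Rational(1, 7), Add(x, Mul(W, x))) = Add(Mul(Rational(1, 7), x), Mul(Rational(1, 7), W, x)))
V = 171 (V = Mul(Add(-7, 16), 19) = Mul(9, 19) = 171)
Add(Mul(Function('F')(-3, 7), -764), V) = Add(Mul(Mul(Rational(1, 7), 7, Add(1, -3)), -764), 171) = Add(Mul(Mul(Rational(1, 7), 7, -2), -764), 171) = Add(Mul(-2, -764), 171) = Add(1528, 171) = 1699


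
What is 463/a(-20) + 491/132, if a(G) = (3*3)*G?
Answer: 568/495 ≈ 1.1475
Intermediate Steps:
a(G) = 9*G
463/a(-20) + 491/132 = 463/((9*(-20))) + 491/132 = 463/(-180) + 491*(1/132) = 463*(-1/180) + 491/132 = -463/180 + 491/132 = 568/495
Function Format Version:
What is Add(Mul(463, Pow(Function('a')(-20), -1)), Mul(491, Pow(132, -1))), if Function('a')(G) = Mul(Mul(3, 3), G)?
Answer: Rational(568, 495) ≈ 1.1475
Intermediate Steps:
Function('a')(G) = Mul(9, G)
Add(Mul(463, Pow(Function('a')(-20), -1)), Mul(491, Pow(132, -1))) = Add(Mul(463, Pow(Mul(9, -20), -1)), Mul(491, Pow(132, -1))) = Add(Mul(463, Pow(-180, -1)), Mul(491, Rational(1, 132))) = Add(Mul(463, Rational(-1, 180)), Rational(491, 132)) = Add(Rational(-463, 180), Rational(491, 132)) = Rational(568, 495)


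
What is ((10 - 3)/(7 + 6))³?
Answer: 343/2197 ≈ 0.15612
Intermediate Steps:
((10 - 3)/(7 + 6))³ = (7/13)³ = 343/2197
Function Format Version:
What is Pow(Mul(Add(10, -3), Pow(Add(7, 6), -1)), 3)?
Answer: Rational(343, 2197) ≈ 0.15612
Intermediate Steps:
Pow(Mul(Add(10, -3), Pow(Add(7, 6), -1)), 3) = Pow(Mul(7, Pow(13, -1)), 3) = Pow(Mul(7, Rational(1, 13)), 3) = Pow(Rational(7, 13), 3) = Rational(343, 2197)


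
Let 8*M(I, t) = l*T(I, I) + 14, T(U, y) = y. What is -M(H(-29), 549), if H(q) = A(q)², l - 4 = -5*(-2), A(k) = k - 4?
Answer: -3815/2 ≈ -1907.5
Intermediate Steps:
A(k) = -4 + k
l = 14 (l = 4 - 5*(-2) = 4 + 10 = 14)
H(q) = (-4 + q)²
M(I, t) = 7/4 + 7*I/4 (M(I, t) = (14*I + 14)/8 = (14 + 14*I)/8 = 7/4 + 7*I/4)
-M(H(-29), 549) = -(7/4 + 7*(-4 - 29)²/4) = -(7/4 + (7/4)*(-33)²) = -(7/4 + (7/4)*1089) = -(7/4 + 7623/4) = -1*3815/2 = -3815/2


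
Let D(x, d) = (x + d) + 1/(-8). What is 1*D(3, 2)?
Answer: 39/8 ≈ 4.8750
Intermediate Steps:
D(x, d) = -⅛ + d + x (D(x, d) = (d + x) - ⅛ = -⅛ + d + x)
1*D(3, 2) = 1*(-⅛ + 2 + 3) = 1*(39/8) = 39/8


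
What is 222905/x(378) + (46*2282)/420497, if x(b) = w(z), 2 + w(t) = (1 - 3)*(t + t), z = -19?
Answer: 13391235959/4445254 ≈ 3012.5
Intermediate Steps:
w(t) = -2 - 4*t (w(t) = -2 + (1 - 3)*(t + t) = -2 - 4*t)
x(b) = 74 (x(b) = -2 - 4*(-19) = -2 + 76 = 74)
222905/x(378) + (46*2282)/420497 = 222905/74 + (46*2282)/420497 = 222905*(1/74) + 104972*(1/420497) = 222905/74 + 14996/60071 = 13391235959/4445254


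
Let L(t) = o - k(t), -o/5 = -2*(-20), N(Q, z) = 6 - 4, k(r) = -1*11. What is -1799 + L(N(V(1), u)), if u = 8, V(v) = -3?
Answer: -1988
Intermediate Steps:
k(r) = -11
N(Q, z) = 2
o = -200 (o = -(-10)*(-20) = -5*40 = -200)
L(t) = -189 (L(t) = -200 - 1*(-11) = -200 + 11 = -189)
-1799 + L(N(V(1), u)) = -1799 - 189 = -1988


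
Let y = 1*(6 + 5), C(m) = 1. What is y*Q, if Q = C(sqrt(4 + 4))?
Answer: 11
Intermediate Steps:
Q = 1
y = 11 (y = 1*11 = 11)
y*Q = 11*1 = 11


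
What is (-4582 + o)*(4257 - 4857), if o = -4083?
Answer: 5199000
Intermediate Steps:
(-4582 + o)*(4257 - 4857) = (-4582 - 4083)*(4257 - 4857) = -8665*(-600) = 5199000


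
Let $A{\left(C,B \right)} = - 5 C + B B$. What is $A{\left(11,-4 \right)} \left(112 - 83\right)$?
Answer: $-1131$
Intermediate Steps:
$A{\left(C,B \right)} = B^{2} - 5 C$ ($A{\left(C,B \right)} = - 5 C + B^{2} = B^{2} - 5 C$)
$A{\left(11,-4 \right)} \left(112 - 83\right) = \left(\left(-4\right)^{2} - 55\right) \left(112 - 83\right) = \left(16 - 55\right) 29 = \left(-39\right) 29 = -1131$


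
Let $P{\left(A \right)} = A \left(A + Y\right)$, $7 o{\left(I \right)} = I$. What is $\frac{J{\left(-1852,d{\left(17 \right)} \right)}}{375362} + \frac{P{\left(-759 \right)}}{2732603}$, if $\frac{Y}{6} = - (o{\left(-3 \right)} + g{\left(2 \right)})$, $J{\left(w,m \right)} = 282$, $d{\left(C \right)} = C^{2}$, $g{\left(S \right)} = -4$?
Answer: $\frac{733037608794}{3590003645501} \approx 0.20419$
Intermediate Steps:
$o{\left(I \right)} = \frac{I}{7}$
$Y = \frac{186}{7}$ ($Y = 6 \left(- (\frac{1}{7} \left(-3\right) - 4)\right) = 6 \left(- (- \frac{3}{7} - 4)\right) = 6 \left(\left(-1\right) \left(- \frac{31}{7}\right)\right) = 6 \cdot \frac{31}{7} = \frac{186}{7} \approx 26.571$)
$P{\left(A \right)} = A \left(\frac{186}{7} + A\right)$ ($P{\left(A \right)} = A \left(A + \frac{186}{7}\right) = A \left(\frac{186}{7} + A\right)$)
$\frac{J{\left(-1852,d{\left(17 \right)} \right)}}{375362} + \frac{P{\left(-759 \right)}}{2732603} = \frac{282}{375362} + \frac{\frac{1}{7} \left(-759\right) \left(186 + 7 \left(-759\right)\right)}{2732603} = 282 \cdot \frac{1}{375362} + \frac{1}{7} \left(-759\right) \left(186 - 5313\right) \frac{1}{2732603} = \frac{141}{187681} + \frac{1}{7} \left(-759\right) \left(-5127\right) \frac{1}{2732603} = \frac{141}{187681} + \frac{3891393}{7} \cdot \frac{1}{2732603} = \frac{141}{187681} + \frac{3891393}{19128221} = \frac{733037608794}{3590003645501}$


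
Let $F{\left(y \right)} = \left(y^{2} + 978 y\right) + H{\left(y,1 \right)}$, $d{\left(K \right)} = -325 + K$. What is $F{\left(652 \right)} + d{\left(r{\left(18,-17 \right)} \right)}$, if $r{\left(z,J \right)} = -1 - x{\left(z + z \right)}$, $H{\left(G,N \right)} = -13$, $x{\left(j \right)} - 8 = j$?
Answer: $1062377$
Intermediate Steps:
$x{\left(j \right)} = 8 + j$
$r{\left(z,J \right)} = -9 - 2 z$ ($r{\left(z,J \right)} = -1 - \left(8 + \left(z + z\right)\right) = -1 - \left(8 + 2 z\right) = -9 - 2 z$)
$F{\left(y \right)} = -13 + y^{2} + 978 y$ ($F{\left(y \right)} = \left(y^{2} + 978 y\right) - 13 = -13 + y^{2} + 978 y$)
$F{\left(652 \right)} + d{\left(r{\left(18,-17 \right)} \right)} = \left(-13 + 652^{2} + 978 \cdot 652\right) - 370 = \left(-13 + 425104 + 637656\right) - 370 = 1062747 - 370 = 1062377$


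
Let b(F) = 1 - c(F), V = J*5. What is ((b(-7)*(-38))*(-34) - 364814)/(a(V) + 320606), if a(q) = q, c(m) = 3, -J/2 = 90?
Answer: -183699/159853 ≈ -1.1492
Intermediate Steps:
J = -180 (J = -2*90 = -180)
V = -900 (V = -180*5 = -900)
b(F) = -2 (b(F) = 1 - 1*3 = 1 - 3 = -2)
((b(-7)*(-38))*(-34) - 364814)/(a(V) + 320606) = (-2*(-38)*(-34) - 364814)/(-900 + 320606) = (76*(-34) - 364814)/319706 = (-2584 - 364814)*(1/319706) = -367398*1/319706 = -183699/159853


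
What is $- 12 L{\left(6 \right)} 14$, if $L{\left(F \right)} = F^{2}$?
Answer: $-6048$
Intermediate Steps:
$- 12 L{\left(6 \right)} 14 = - 12 \cdot 6^{2} \cdot 14 = \left(-12\right) 36 \cdot 14 = \left(-432\right) 14 = -6048$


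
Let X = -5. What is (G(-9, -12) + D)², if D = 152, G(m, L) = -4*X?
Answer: 29584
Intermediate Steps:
G(m, L) = 20 (G(m, L) = -4*(-5) = 20)
(G(-9, -12) + D)² = (20 + 152)² = 172² = 29584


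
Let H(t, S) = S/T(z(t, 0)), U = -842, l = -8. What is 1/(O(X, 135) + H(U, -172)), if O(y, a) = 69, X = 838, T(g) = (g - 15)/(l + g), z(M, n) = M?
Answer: -857/87067 ≈ -0.0098430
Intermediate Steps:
T(g) = (-15 + g)/(-8 + g) (T(g) = (g - 15)/(-8 + g) = (-15 + g)/(-8 + g))
H(t, S) = S*(-8 + t)/(-15 + t) (H(t, S) = S/(((-15 + t)/(-8 + t))) = S*((-8 + t)/(-15 + t)) = S*(-8 + t)/(-15 + t))
1/(O(X, 135) + H(U, -172)) = 1/(69 - 172*(-8 - 842)/(-15 - 842)) = 1/(69 - 172*(-850)/(-857)) = 1/(69 - 172*(-1/857)*(-850)) = 1/(69 - 146200/857) = 1/(-87067/857) = -857/87067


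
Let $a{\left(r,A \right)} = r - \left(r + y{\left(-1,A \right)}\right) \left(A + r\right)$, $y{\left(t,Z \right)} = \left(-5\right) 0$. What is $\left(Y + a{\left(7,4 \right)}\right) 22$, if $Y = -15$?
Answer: $-1870$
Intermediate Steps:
$y{\left(t,Z \right)} = 0$
$a{\left(r,A \right)} = r - r \left(A + r\right)$ ($a{\left(r,A \right)} = r - \left(r + 0\right) \left(A + r\right) = r - r \left(A + r\right)$)
$\left(Y + a{\left(7,4 \right)}\right) 22 = \left(-15 + 7 \left(1 - 4 - 7\right)\right) 22 = \left(-15 + 7 \left(-10\right)\right) 22 = \left(-15 - 70\right) 22 = \left(-85\right) 22 = -1870$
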